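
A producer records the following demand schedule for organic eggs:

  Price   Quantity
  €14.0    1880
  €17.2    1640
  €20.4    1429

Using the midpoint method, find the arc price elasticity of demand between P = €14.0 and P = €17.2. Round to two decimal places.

-0.66

At P = 14.0, Q = 1880; at P = 17.2, Q = 1640.
ΔQ = -240, ΔP = 3.2. Midpoints: P̄ = 15.60, Q̄ = 1760.0.
ε = (ΔQ/ΔP)(P̄/Q̄) = (-240/3.2)(15.60/1760.0).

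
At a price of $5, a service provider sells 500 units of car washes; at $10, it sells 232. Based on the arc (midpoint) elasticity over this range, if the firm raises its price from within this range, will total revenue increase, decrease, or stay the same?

Arc ε = (-268/5)(7.50/366.0) ≈ -1.098.
|ε| = 1.10 > 1, so demand is elastic. A price rise therefore reduces total revenue.

decrease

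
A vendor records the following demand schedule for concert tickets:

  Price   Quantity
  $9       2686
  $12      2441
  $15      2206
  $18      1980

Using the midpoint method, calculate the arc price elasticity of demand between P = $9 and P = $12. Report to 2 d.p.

-0.33

At P = 9, Q = 2686; at P = 12, Q = 2441.
ΔQ = -245, ΔP = 3. Midpoints: P̄ = 10.50, Q̄ = 2563.5.
ε = (ΔQ/ΔP)(P̄/Q̄) = (-245/3)(10.50/2563.5).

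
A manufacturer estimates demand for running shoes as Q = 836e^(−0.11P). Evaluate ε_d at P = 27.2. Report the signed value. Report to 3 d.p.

At P = 27.2, Q = 41.956.
dQ/dP = −0.11·836e^(−0.11P) = −0.11Q = -4.615.
ε = (dQ/dP)(P/Q) = (-4.615)(27.2/41.956).
|ε| > 1, so demand is elastic at this price.

-2.992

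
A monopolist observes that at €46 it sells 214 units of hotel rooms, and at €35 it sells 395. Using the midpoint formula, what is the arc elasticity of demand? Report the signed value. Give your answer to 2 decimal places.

-2.19

ΔQ = 395 − 214 = 181; ΔP = 35 − 46 = -11.
Midpoints: P̄ = 40.50, Q̄ = 304.5.
ε = (ΔQ/ΔP)(P̄/Q̄) = (181/-11)(40.50/304.5).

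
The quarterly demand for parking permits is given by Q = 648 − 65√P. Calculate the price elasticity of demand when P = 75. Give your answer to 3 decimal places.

At P = 75, Q = 85.083.
dQ/dP = −65/(2√P) = -3.753.
ε = (dQ/dP)(P/Q) = (-3.753)(75/85.083).

-3.308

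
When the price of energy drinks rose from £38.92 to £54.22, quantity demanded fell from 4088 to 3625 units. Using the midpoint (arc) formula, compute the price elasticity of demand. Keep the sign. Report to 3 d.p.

-0.365

ΔQ = 3625 − 4088 = -463; ΔP = 54.22 − 38.92 = 15.3.
Midpoints: P̄ = 46.57, Q̄ = 3856.5.
ε = (ΔQ/ΔP)(P̄/Q̄) = (-463/15.3)(46.57/3856.5).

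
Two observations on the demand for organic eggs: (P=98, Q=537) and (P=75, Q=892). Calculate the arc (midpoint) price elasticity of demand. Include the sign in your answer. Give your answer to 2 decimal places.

-1.87

ΔQ = 892 − 537 = 355; ΔP = 75 − 98 = -23.
Midpoints: P̄ = 86.50, Q̄ = 714.5.
ε = (ΔQ/ΔP)(P̄/Q̄) = (355/-23)(86.50/714.5).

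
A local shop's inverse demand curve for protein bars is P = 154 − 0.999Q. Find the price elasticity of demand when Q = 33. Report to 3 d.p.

At Q = 33, P = 154 − 0.999(33) = 121.03.
dP/dQ = −0.999, so dQ/dP = 1/(−0.999) = -1.001.
ε = (dQ/dP)(P/Q) = (-1.001)(121.03/33).

-3.671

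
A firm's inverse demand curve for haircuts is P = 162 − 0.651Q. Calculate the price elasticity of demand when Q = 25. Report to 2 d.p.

-8.95

At Q = 25, P = 162 − 0.651(25) = 145.72.
dP/dQ = −0.651, so dQ/dP = 1/(−0.651) = -1.536.
ε = (dQ/dP)(P/Q) = (-1.536)(145.72/25).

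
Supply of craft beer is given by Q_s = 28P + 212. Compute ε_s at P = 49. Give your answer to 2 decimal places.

At P = 49, Q_s = 1584.
dQ_s/dP = 28.
ε_s = (dQ_s/dP)(P/Q_s) = (28)(49/1584).

0.87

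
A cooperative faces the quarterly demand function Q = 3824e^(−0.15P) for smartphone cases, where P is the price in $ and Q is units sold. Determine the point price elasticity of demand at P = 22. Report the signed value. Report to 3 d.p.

-3.300

At P = 22, Q = 141.041.
dQ/dP = −0.15·3824e^(−0.15P) = −0.15Q = -21.156.
ε = (dQ/dP)(P/Q) = (-21.156)(22/141.041).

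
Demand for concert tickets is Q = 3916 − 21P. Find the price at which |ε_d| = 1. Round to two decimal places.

For linear demand Q = a − bP, ε = −bP/(a − bP). |ε| = 1 when bP = a − bP, i.e. P = a/(2b).
P = 3916/(2·21) = 3916/42 = 93.2381.

93.24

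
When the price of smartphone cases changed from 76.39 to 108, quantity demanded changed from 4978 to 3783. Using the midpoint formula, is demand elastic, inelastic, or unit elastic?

inelastic

Arc ε ≈ -0.796.
|ε| = 0.80 < 1.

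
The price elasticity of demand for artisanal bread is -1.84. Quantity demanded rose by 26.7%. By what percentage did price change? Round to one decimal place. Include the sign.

-14.5%

%ΔP ≈ %ΔQ / ε = (26.7%)/(-1.84) = -14.51%.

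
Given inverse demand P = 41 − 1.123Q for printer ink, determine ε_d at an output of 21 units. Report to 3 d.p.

-0.739

At Q = 21, P = 41 − 1.123(21) = 17.42.
dP/dQ = −1.123, so dQ/dP = 1/(−1.123) = -0.890.
ε = (dQ/dP)(P/Q) = (-0.890)(17.42/21).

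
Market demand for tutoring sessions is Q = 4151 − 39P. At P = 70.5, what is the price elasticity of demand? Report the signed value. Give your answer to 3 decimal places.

-1.962

At P = 70.5, Q = 1401.500.
dQ/dP = −39.
ε = (dQ/dP)(P/Q) = (-39)(70.5/1401.500).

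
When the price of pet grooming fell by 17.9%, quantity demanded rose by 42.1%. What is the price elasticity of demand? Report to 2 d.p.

ε = %ΔQ / %ΔP = (42.1)/(-17.9) = -2.352.

-2.35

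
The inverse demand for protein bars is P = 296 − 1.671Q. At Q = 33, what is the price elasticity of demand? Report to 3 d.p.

-4.368

At Q = 33, P = 296 − 1.671(33) = 240.86.
dP/dQ = −1.671, so dQ/dP = 1/(−1.671) = -0.598.
ε = (dQ/dP)(P/Q) = (-0.598)(240.86/33).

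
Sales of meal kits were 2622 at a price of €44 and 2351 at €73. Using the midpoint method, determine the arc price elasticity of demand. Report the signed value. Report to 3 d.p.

-0.220

ΔQ = 2351 − 2622 = -271; ΔP = 73 − 44 = 29.
Midpoints: P̄ = 58.50, Q̄ = 2486.5.
ε = (ΔQ/ΔP)(P̄/Q̄) = (-271/29)(58.50/2486.5).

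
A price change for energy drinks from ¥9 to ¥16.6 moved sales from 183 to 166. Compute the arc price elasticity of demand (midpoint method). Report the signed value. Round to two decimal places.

ΔQ = 166 − 183 = -17; ΔP = 16.6 − 9 = 7.6.
Midpoints: P̄ = 12.80, Q̄ = 174.5.
ε = (ΔQ/ΔP)(P̄/Q̄) = (-17/7.6)(12.80/174.5).

-0.16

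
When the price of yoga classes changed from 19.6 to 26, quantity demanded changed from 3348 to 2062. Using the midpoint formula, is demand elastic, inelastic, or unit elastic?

Arc ε ≈ -1.694.
|ε| = 1.69 > 1.

elastic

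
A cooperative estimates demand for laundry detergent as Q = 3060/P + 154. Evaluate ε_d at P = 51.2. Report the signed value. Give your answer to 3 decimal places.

-0.280

At P = 51.2, Q = 213.766.
dQ/dP = −3060/P² = -1.167.
ε = (dQ/dP)(P/Q) = (-1.167)(51.2/213.766).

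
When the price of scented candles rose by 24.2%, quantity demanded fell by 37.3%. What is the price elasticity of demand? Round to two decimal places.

-1.54

ε = %ΔQ / %ΔP = (-37.3)/(24.2) = -1.541.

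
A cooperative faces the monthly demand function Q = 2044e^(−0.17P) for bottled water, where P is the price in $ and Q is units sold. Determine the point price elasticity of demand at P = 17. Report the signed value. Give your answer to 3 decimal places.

-2.890

At P = 17, Q = 113.598.
dQ/dP = −0.17·2044e^(−0.17P) = −0.17Q = -19.312.
ε = (dQ/dP)(P/Q) = (-19.312)(17/113.598).
|ε| > 1, so demand is elastic at this price.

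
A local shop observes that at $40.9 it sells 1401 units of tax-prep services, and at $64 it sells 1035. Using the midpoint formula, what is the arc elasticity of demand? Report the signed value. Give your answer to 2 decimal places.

-0.68

ΔQ = 1035 − 1401 = -366; ΔP = 64 − 40.9 = 23.1.
Midpoints: P̄ = 52.45, Q̄ = 1218.0.
ε = (ΔQ/ΔP)(P̄/Q̄) = (-366/23.1)(52.45/1218.0).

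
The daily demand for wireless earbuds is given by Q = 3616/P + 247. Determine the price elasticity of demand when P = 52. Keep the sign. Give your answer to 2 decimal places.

-0.22

At P = 52, Q = 316.538.
dQ/dP = −3616/P² = -1.337.
ε = (dQ/dP)(P/Q) = (-1.337)(52/316.538).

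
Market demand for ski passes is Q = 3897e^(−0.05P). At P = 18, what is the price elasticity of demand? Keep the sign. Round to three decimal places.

-0.900

At P = 18, Q = 1584.402.
dQ/dP = −0.05·3897e^(−0.05P) = −0.05Q = -79.220.
ε = (dQ/dP)(P/Q) = (-79.220)(18/1584.402).
|ε| < 1, so demand is inelastic at this price.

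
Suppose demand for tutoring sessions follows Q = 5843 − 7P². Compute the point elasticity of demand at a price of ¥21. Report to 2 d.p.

-2.24

At P = 21, Q = 2756.
dQ/dP = −14P = -294.
ε = (dQ/dP)(P/Q) = (-294)(21/2756).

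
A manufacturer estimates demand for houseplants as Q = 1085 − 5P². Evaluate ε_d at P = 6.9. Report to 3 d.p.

-0.562

At P = 6.9, Q = 846.950.
dQ/dP = −10P = -69.
ε = (dQ/dP)(P/Q) = (-69)(6.9/846.950).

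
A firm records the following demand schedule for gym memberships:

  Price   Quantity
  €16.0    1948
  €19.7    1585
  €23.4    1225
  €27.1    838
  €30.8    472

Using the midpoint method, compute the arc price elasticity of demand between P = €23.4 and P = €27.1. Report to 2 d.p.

-2.56

At P = 23.4, Q = 1225; at P = 27.1, Q = 838.
ΔQ = -387, ΔP = 3.7. Midpoints: P̄ = 25.25, Q̄ = 1031.5.
ε = (ΔQ/ΔP)(P̄/Q̄) = (-387/3.7)(25.25/1031.5).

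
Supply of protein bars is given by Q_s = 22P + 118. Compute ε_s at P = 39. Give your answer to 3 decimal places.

0.879

At P = 39, Q_s = 976.
dQ_s/dP = 22.
ε_s = (dQ_s/dP)(P/Q_s) = (22)(39/976).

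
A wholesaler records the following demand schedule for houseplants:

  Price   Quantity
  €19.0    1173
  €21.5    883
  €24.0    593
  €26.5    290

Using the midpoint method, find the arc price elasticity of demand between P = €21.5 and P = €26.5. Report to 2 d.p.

At P = 21.5, Q = 883; at P = 26.5, Q = 290.
ΔQ = -593, ΔP = 5.0. Midpoints: P̄ = 24.00, Q̄ = 586.5.
ε = (ΔQ/ΔP)(P̄/Q̄) = (-593/5.0)(24.00/586.5).

-4.85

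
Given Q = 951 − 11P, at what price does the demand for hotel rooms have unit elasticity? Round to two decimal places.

For linear demand Q = a − bP, ε = −bP/(a − bP). |ε| = 1 when bP = a − bP, i.e. P = a/(2b).
P = 951/(2·11) = 951/22 = 43.2273.

43.23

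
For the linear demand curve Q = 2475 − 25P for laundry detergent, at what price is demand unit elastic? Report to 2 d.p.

49.50

For linear demand Q = a − bP, ε = −bP/(a − bP). |ε| = 1 when bP = a − bP, i.e. P = a/(2b).
P = 2475/(2·25) = 2475/50 = 49.5000.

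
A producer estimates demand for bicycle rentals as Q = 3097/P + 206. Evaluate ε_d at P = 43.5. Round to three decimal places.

At P = 43.5, Q = 277.195.
dQ/dP = −3097/P² = -1.637.
ε = (dQ/dP)(P/Q) = (-1.637)(43.5/277.195).
|ε| < 1, so demand is inelastic at this price.

-0.257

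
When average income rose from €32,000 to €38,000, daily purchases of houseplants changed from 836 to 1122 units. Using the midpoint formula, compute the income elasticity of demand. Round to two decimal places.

ΔQ = 286, ΔI = 6000. Midpoints: Ī = 35,000, Q̄ = 979.0.
ε_I = (ΔQ/ΔI)(Ī/Q̄) = (286/6000)(35000/979.0).
ε_I > 0, so the good is normal.

1.70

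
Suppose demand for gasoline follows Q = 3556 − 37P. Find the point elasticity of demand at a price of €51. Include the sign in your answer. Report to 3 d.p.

-1.131

At P = 51, Q = 1669.
dQ/dP = −37.
ε = (dQ/dP)(P/Q) = (-37)(51/1669).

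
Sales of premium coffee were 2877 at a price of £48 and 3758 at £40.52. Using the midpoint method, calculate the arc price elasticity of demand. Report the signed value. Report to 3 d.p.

-1.571

ΔQ = 3758 − 2877 = 881; ΔP = 40.52 − 48 = -7.48.
Midpoints: P̄ = 44.26, Q̄ = 3317.5.
ε = (ΔQ/ΔP)(P̄/Q̄) = (881/-7.48)(44.26/3317.5).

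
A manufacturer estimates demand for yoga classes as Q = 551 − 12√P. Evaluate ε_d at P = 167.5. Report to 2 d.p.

-0.20

At P = 167.5, Q = 395.694.
dQ/dP = −12/(2√P) = -0.464.
ε = (dQ/dP)(P/Q) = (-0.464)(167.5/395.694).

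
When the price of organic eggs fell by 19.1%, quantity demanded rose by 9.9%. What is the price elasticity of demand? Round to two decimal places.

-0.52

ε = %ΔQ / %ΔP = (9.9)/(-19.1) = -0.518.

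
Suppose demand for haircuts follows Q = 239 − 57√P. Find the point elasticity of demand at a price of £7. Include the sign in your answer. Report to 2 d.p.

At P = 7, Q = 88.192.
dQ/dP = −57/(2√P) = -10.772.
ε = (dQ/dP)(P/Q) = (-10.772)(7/88.192).

-0.85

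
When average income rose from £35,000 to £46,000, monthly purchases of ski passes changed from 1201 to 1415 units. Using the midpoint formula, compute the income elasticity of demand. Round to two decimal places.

0.60

ΔQ = 214, ΔI = 11000. Midpoints: Ī = 40,500, Q̄ = 1308.0.
ε_I = (ΔQ/ΔI)(Ī/Q̄) = (214/11000)(40500/1308.0).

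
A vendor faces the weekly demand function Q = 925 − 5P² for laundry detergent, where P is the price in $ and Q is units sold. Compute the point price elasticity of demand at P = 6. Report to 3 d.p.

-0.483

At P = 6, Q = 745.
dQ/dP = −10P = -60.
ε = (dQ/dP)(P/Q) = (-60)(6/745).
|ε| < 1, so demand is inelastic at this price.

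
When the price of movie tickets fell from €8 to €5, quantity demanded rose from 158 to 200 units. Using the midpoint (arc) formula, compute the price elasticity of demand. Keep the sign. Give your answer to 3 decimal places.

ΔQ = 200 − 158 = 42; ΔP = 5 − 8 = -3.
Midpoints: P̄ = 6.50, Q̄ = 179.0.
ε = (ΔQ/ΔP)(P̄/Q̄) = (42/-3)(6.50/179.0).

-0.508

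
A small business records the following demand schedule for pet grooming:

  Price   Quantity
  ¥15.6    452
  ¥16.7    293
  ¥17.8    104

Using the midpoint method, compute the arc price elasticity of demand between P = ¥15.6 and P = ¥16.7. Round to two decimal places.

At P = 15.6, Q = 452; at P = 16.7, Q = 293.
ΔQ = -159, ΔP = 1.1. Midpoints: P̄ = 16.15, Q̄ = 372.5.
ε = (ΔQ/ΔP)(P̄/Q̄) = (-159/1.1)(16.15/372.5).

-6.27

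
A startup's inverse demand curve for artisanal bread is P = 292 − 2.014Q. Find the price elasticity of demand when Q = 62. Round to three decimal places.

-1.338

At Q = 62, P = 292 − 2.014(62) = 167.13.
dP/dQ = −2.014, so dQ/dP = 1/(−2.014) = -0.497.
ε = (dQ/dP)(P/Q) = (-0.497)(167.13/62).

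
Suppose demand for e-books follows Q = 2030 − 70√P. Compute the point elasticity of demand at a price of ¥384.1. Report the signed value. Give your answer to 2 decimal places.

At P = 384.1, Q = 658.107.
dQ/dP = −70/(2√P) = -1.786.
ε = (dQ/dP)(P/Q) = (-1.786)(384.1/658.107).
|ε| > 1, so demand is elastic at this price.

-1.04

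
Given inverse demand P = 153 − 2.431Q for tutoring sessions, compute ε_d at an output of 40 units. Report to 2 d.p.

-0.57

At Q = 40, P = 153 − 2.431(40) = 55.76.
dP/dQ = −2.431, so dQ/dP = 1/(−2.431) = -0.411.
ε = (dQ/dP)(P/Q) = (-0.411)(55.76/40).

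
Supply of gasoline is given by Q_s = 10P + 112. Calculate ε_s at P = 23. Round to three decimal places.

0.673

At P = 23, Q_s = 342.
dQ_s/dP = 10.
ε_s = (dQ_s/dP)(P/Q_s) = (10)(23/342).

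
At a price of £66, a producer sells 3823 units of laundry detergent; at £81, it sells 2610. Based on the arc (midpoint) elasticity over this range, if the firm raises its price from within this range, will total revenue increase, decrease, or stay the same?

decrease

Arc ε = (-1213/15)(73.50/3216.5) ≈ -1.848.
|ε| = 1.85 > 1, so demand is elastic. A price rise therefore reduces total revenue.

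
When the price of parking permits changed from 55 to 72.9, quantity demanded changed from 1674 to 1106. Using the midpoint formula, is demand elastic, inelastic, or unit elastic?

Arc ε ≈ -1.460.
|ε| = 1.46 > 1.

elastic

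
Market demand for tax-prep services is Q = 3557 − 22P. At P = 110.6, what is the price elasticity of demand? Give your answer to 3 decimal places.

-2.165

At P = 110.6, Q = 1123.800.
dQ/dP = −22.
ε = (dQ/dP)(P/Q) = (-22)(110.6/1123.800).
|ε| > 1, so demand is elastic at this price.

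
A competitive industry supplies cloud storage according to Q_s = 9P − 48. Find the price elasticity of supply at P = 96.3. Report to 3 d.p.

1.059

At P = 96.3, Q_s = 818.70.
dQ_s/dP = 9.
ε_s = (dQ_s/dP)(P/Q_s) = (9)(96.3/818.70).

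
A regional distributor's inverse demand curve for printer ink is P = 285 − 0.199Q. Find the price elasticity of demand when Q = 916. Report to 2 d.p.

At Q = 916, P = 285 − 0.199(916) = 102.72.
dP/dQ = −0.199, so dQ/dP = 1/(−0.199) = -5.025.
ε = (dQ/dP)(P/Q) = (-5.025)(102.72/916).

-0.56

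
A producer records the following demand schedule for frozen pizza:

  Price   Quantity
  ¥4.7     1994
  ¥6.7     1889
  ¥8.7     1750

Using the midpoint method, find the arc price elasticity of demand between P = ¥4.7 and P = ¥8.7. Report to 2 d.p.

-0.22

At P = 4.7, Q = 1994; at P = 8.7, Q = 1750.
ΔQ = -244, ΔP = 4.0. Midpoints: P̄ = 6.70, Q̄ = 1872.0.
ε = (ΔQ/ΔP)(P̄/Q̄) = (-244/4.0)(6.70/1872.0).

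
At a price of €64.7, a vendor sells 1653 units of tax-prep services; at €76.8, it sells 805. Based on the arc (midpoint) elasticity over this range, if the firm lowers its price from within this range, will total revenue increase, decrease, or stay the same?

increase

Arc ε = (-848/12.1)(70.75/1229.0) ≈ -4.034.
|ε| = 4.03 > 1, so demand is elastic. A price cut therefore raises total revenue.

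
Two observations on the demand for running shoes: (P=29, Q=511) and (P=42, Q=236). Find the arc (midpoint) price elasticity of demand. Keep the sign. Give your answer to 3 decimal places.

ΔQ = 236 − 511 = -275; ΔP = 42 − 29 = 13.
Midpoints: P̄ = 35.50, Q̄ = 373.5.
ε = (ΔQ/ΔP)(P̄/Q̄) = (-275/13)(35.50/373.5).

-2.011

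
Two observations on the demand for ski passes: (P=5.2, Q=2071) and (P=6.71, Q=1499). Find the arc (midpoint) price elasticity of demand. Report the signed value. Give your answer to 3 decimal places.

-1.264

ΔQ = 1499 − 2071 = -572; ΔP = 6.71 − 5.2 = 1.51.
Midpoints: P̄ = 5.96, Q̄ = 1785.0.
ε = (ΔQ/ΔP)(P̄/Q̄) = (-572/1.51)(5.96/1785.0).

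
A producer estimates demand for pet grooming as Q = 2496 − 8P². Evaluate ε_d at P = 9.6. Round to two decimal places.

At P = 9.6, Q = 1758.720.
dQ/dP = −16P = -153.600.
ε = (dQ/dP)(P/Q) = (-153.600)(9.6/1758.720).

-0.84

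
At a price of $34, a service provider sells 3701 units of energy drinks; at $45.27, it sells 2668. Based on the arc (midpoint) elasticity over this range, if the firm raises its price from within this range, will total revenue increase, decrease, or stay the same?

Arc ε = (-1033/11.27)(39.64/3184.5) ≈ -1.141.
|ε| = 1.14 > 1, so demand is elastic. A price rise therefore reduces total revenue.

decrease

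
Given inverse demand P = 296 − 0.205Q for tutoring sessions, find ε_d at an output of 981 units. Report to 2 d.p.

-0.47

At Q = 981, P = 296 − 0.205(981) = 94.90.
dP/dQ = −0.205, so dQ/dP = 1/(−0.205) = -4.878.
ε = (dQ/dP)(P/Q) = (-4.878)(94.90/981).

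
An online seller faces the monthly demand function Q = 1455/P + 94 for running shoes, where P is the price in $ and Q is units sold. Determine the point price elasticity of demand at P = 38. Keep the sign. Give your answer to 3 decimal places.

At P = 38, Q = 132.289.
dQ/dP = −1455/P² = -1.008.
ε = (dQ/dP)(P/Q) = (-1.008)(38/132.289).
|ε| < 1, so demand is inelastic at this price.

-0.289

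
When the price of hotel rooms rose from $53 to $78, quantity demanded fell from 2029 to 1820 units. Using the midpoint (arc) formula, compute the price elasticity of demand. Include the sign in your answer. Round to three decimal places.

-0.285

ΔQ = 1820 − 2029 = -209; ΔP = 78 − 53 = 25.
Midpoints: P̄ = 65.50, Q̄ = 1924.5.
ε = (ΔQ/ΔP)(P̄/Q̄) = (-209/25)(65.50/1924.5).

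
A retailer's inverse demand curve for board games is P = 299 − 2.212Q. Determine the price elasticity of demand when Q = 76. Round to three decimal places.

At Q = 76, P = 299 − 2.212(76) = 130.89.
dP/dQ = −2.212, so dQ/dP = 1/(−2.212) = -0.452.
ε = (dQ/dP)(P/Q) = (-0.452)(130.89/76).

-0.779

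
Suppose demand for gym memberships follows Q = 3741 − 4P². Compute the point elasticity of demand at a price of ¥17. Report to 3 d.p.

At P = 17, Q = 2585.
dQ/dP = −8P = -136.
ε = (dQ/dP)(P/Q) = (-136)(17/2585).

-0.894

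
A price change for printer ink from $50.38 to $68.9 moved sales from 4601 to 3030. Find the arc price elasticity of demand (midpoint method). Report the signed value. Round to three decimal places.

-1.326

ΔQ = 3030 − 4601 = -1571; ΔP = 68.9 − 50.38 = 18.52.
Midpoints: P̄ = 59.64, Q̄ = 3815.5.
ε = (ΔQ/ΔP)(P̄/Q̄) = (-1571/18.52)(59.64/3815.5).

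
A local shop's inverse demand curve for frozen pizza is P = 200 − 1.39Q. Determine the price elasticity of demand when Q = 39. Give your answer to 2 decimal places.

At Q = 39, P = 200 − 1.39(39) = 145.79.
dP/dQ = −1.39, so dQ/dP = 1/(−1.39) = -0.719.
ε = (dQ/dP)(P/Q) = (-0.719)(145.79/39).

-2.69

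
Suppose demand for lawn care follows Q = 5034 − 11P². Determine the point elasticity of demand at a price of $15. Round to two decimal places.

-1.93

At P = 15, Q = 2559.
dQ/dP = −22P = -330.
ε = (dQ/dP)(P/Q) = (-330)(15/2559).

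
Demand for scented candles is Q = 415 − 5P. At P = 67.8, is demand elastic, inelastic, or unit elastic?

elastic

Q = 76, dQ/dP = -5.
ε = (dQ/dP)(P/Q) ≈ -4.461.
|ε| = 4.46 > 1.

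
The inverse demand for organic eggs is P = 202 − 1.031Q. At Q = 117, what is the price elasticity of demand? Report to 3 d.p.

-0.675

At Q = 117, P = 202 − 1.031(117) = 81.37.
dP/dQ = −1.031, so dQ/dP = 1/(−1.031) = -0.970.
ε = (dQ/dP)(P/Q) = (-0.970)(81.37/117).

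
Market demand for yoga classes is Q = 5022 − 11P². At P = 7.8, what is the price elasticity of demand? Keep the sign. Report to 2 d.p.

At P = 7.8, Q = 4352.760.
dQ/dP = −22P = -171.600.
ε = (dQ/dP)(P/Q) = (-171.600)(7.8/4352.760).

-0.31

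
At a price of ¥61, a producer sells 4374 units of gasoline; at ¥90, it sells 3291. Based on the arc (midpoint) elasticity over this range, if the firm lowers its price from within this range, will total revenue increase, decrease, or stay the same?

Arc ε = (-1083/29)(75.50/3832.5) ≈ -0.736.
|ε| = 0.74 < 1, so demand is inelastic. A price cut therefore reduces total revenue.

decrease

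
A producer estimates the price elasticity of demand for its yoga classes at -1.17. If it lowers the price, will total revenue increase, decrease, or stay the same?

increase

|ε| = 1.17 > 1, so demand is elastic. A price cut therefore raises total revenue.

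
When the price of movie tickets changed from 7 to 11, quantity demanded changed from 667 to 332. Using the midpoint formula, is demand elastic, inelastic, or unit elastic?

elastic

Arc ε ≈ -1.509.
|ε| = 1.51 > 1.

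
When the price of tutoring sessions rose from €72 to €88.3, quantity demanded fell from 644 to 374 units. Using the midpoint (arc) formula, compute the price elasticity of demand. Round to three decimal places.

-2.608

ΔQ = 374 − 644 = -270; ΔP = 88.3 − 72 = 16.3.
Midpoints: P̄ = 80.15, Q̄ = 509.0.
ε = (ΔQ/ΔP)(P̄/Q̄) = (-270/16.3)(80.15/509.0).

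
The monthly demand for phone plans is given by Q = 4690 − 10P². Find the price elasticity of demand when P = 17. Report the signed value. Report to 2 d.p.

At P = 17, Q = 1800.
dQ/dP = −20P = -340.
ε = (dQ/dP)(P/Q) = (-340)(17/1800).

-3.21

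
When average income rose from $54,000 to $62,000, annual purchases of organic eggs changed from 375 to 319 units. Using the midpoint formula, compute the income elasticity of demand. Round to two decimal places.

ΔQ = -56, ΔI = 8000. Midpoints: Ī = 58,000, Q̄ = 347.0.
ε_I = (ΔQ/ΔI)(Ī/Q̄) = (-56/8000)(58000/347.0).

-1.17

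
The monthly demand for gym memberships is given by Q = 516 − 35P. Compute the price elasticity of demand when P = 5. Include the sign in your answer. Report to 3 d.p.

-0.513

At P = 5, Q = 341.
dQ/dP = −35.
ε = (dQ/dP)(P/Q) = (-35)(5/341).
|ε| < 1, so demand is inelastic at this price.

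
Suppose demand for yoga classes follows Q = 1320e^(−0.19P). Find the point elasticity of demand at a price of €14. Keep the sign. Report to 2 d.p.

At P = 14, Q = 92.332.
dQ/dP = −0.19·1320e^(−0.19P) = −0.19Q = -17.543.
ε = (dQ/dP)(P/Q) = (-17.543)(14/92.332).

-2.66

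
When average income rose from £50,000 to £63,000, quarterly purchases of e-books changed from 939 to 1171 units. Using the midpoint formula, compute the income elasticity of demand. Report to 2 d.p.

ΔQ = 232, ΔI = 13000. Midpoints: Ī = 56,500, Q̄ = 1055.0.
ε_I = (ΔQ/ΔI)(Ī/Q̄) = (232/13000)(56500/1055.0).

0.96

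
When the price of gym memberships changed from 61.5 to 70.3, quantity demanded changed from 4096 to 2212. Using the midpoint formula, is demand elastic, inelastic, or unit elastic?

Arc ε ≈ -4.473.
|ε| = 4.47 > 1.

elastic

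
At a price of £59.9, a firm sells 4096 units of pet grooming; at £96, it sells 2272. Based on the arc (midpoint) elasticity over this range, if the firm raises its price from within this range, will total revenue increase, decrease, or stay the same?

Arc ε = (-1824/36.1)(77.95/3184.0) ≈ -1.237.
|ε| = 1.24 > 1, so demand is elastic. A price rise therefore reduces total revenue.

decrease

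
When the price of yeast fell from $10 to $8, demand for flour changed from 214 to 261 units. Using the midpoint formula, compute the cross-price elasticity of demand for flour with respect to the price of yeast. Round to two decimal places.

ΔQ_x = 261 − 214 = 47; ΔP_y = 8 − 10 = -2.
Midpoints: P̄_y = 9.00, Q̄_x = 237.5.
ε_xy = (ΔQ_x/ΔP_y)(P̄_y/Q̄_x) = (47/-2)(9.00/237.5).

-0.89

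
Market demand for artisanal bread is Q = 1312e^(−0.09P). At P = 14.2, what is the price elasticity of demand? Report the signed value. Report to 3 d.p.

-1.278

At P = 14.2, Q = 365.515.
dQ/dP = −0.09·1312e^(−0.09P) = −0.09Q = -32.896.
ε = (dQ/dP)(P/Q) = (-32.896)(14.2/365.515).
|ε| > 1, so demand is elastic at this price.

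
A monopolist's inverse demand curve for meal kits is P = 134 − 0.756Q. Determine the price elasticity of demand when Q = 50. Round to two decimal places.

At Q = 50, P = 134 − 0.756(50) = 96.20.
dP/dQ = −0.756, so dQ/dP = 1/(−0.756) = -1.323.
ε = (dQ/dP)(P/Q) = (-1.323)(96.20/50).

-2.54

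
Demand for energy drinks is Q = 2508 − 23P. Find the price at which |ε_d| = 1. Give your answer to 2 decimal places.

54.52

For linear demand Q = a − bP, ε = −bP/(a − bP). |ε| = 1 when bP = a − bP, i.e. P = a/(2b).
P = 2508/(2·23) = 2508/46 = 54.5217.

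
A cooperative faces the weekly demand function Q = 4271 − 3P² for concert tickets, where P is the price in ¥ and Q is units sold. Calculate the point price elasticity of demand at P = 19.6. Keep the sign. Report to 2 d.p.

-0.74

At P = 19.6, Q = 3118.520.
dQ/dP = −6P = -117.600.
ε = (dQ/dP)(P/Q) = (-117.600)(19.6/3118.520).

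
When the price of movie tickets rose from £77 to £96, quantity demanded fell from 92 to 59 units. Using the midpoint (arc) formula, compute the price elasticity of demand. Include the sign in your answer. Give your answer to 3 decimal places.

-1.990

ΔQ = 59 − 92 = -33; ΔP = 96 − 77 = 19.
Midpoints: P̄ = 86.50, Q̄ = 75.5.
ε = (ΔQ/ΔP)(P̄/Q̄) = (-33/19)(86.50/75.5).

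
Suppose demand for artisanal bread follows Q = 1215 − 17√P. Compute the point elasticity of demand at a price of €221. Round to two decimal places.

At P = 221, Q = 962.277.
dQ/dP = −17/(2√P) = -0.572.
ε = (dQ/dP)(P/Q) = (-0.572)(221/962.277).
|ε| < 1, so demand is inelastic at this price.

-0.13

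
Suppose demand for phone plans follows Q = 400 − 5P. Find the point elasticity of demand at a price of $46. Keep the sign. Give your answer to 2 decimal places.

At P = 46, Q = 170.
dQ/dP = −5.
ε = (dQ/dP)(P/Q) = (-5)(46/170).

-1.35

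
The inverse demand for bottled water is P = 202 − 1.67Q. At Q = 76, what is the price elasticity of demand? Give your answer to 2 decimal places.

-0.59

At Q = 76, P = 202 − 1.67(76) = 75.08.
dP/dQ = −1.67, so dQ/dP = 1/(−1.67) = -0.599.
ε = (dQ/dP)(P/Q) = (-0.599)(75.08/76).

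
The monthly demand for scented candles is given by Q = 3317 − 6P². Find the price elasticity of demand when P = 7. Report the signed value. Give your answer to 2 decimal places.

At P = 7, Q = 3023.
dQ/dP = −12P = -84.
ε = (dQ/dP)(P/Q) = (-84)(7/3023).

-0.19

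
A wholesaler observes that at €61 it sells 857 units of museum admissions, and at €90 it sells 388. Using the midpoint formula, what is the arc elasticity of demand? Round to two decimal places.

ΔQ = 388 − 857 = -469; ΔP = 90 − 61 = 29.
Midpoints: P̄ = 75.50, Q̄ = 622.5.
ε = (ΔQ/ΔP)(P̄/Q̄) = (-469/29)(75.50/622.5).

-1.96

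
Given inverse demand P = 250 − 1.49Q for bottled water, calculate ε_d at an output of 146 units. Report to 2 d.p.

-0.15

At Q = 146, P = 250 − 1.49(146) = 32.46.
dP/dQ = −1.49, so dQ/dP = 1/(−1.49) = -0.671.
ε = (dQ/dP)(P/Q) = (-0.671)(32.46/146).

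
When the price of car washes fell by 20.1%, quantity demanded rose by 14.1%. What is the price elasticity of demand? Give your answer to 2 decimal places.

-0.70

ε = %ΔQ / %ΔP = (14.1)/(-20.1) = -0.701.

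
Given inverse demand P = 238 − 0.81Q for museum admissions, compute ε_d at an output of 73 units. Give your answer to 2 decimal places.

-3.03

At Q = 73, P = 238 − 0.81(73) = 178.87.
dP/dQ = −0.81, so dQ/dP = 1/(−0.81) = -1.235.
ε = (dQ/dP)(P/Q) = (-1.235)(178.87/73).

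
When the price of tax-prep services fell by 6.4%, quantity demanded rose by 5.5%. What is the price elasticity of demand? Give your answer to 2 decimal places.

-0.86

ε = %ΔQ / %ΔP = (5.5)/(-6.4) = -0.859.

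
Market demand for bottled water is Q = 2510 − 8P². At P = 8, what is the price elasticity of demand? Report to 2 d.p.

-0.51

At P = 8, Q = 1998.
dQ/dP = −16P = -128.
ε = (dQ/dP)(P/Q) = (-128)(8/1998).
|ε| < 1, so demand is inelastic at this price.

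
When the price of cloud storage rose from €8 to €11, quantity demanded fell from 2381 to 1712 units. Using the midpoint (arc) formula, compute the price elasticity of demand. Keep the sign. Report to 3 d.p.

-1.035

ΔQ = 1712 − 2381 = -669; ΔP = 11 − 8 = 3.
Midpoints: P̄ = 9.50, Q̄ = 2046.5.
ε = (ΔQ/ΔP)(P̄/Q̄) = (-669/3)(9.50/2046.5).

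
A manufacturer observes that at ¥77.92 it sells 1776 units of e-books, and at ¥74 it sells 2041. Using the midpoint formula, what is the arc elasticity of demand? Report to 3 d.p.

ΔQ = 2041 − 1776 = 265; ΔP = 74 − 77.92 = -3.92.
Midpoints: P̄ = 75.96, Q̄ = 1908.5.
ε = (ΔQ/ΔP)(P̄/Q̄) = (265/-3.92)(75.96/1908.5).

-2.691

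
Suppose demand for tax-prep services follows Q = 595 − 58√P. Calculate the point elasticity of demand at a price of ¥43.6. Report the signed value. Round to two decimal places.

At P = 43.6, Q = 212.024.
dQ/dP = −58/(2√P) = -4.392.
ε = (dQ/dP)(P/Q) = (-4.392)(43.6/212.024).
|ε| < 1, so demand is inelastic at this price.

-0.90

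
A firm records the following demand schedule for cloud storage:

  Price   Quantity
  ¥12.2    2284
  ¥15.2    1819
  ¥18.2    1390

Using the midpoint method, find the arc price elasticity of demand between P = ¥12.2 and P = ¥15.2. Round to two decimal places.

-1.04

At P = 12.2, Q = 2284; at P = 15.2, Q = 1819.
ΔQ = -465, ΔP = 3.0. Midpoints: P̄ = 13.70, Q̄ = 2051.5.
ε = (ΔQ/ΔP)(P̄/Q̄) = (-465/3.0)(13.70/2051.5).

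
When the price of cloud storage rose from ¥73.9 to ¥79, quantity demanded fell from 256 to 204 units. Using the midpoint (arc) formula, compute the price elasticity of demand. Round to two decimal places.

ΔQ = 204 − 256 = -52; ΔP = 79 − 73.9 = 5.1.
Midpoints: P̄ = 76.45, Q̄ = 230.0.
ε = (ΔQ/ΔP)(P̄/Q̄) = (-52/5.1)(76.45/230.0).

-3.39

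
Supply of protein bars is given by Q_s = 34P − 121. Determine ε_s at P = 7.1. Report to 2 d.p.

2.00

At P = 7.1, Q_s = 120.40.
dQ_s/dP = 34.
ε_s = (dQ_s/dP)(P/Q_s) = (34)(7.1/120.40).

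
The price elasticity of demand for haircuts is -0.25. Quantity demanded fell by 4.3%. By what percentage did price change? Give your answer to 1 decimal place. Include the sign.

17.2%

%ΔP ≈ %ΔQ / ε = (-4.3%)/(-0.25) = 17.20%.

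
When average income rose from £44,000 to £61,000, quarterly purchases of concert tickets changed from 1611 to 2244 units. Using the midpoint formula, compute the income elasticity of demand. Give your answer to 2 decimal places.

ΔQ = 633, ΔI = 17000. Midpoints: Ī = 52,500, Q̄ = 1927.5.
ε_I = (ΔQ/ΔI)(Ī/Q̄) = (633/17000)(52500/1927.5).

1.01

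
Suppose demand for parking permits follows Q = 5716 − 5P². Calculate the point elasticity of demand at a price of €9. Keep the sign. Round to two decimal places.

At P = 9, Q = 5311.
dQ/dP = −10P = -90.
ε = (dQ/dP)(P/Q) = (-90)(9/5311).
|ε| < 1, so demand is inelastic at this price.

-0.15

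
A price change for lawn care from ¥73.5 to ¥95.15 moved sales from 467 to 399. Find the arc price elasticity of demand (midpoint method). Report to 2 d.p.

-0.61

ΔQ = 399 − 467 = -68; ΔP = 95.15 − 73.5 = 21.65.
Midpoints: P̄ = 84.33, Q̄ = 433.0.
ε = (ΔQ/ΔP)(P̄/Q̄) = (-68/21.65)(84.33/433.0).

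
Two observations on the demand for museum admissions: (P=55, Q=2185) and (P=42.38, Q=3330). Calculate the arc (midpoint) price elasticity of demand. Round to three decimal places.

ΔQ = 3330 − 2185 = 1145; ΔP = 42.38 − 55 = -12.62.
Midpoints: P̄ = 48.69, Q̄ = 2757.5.
ε = (ΔQ/ΔP)(P̄/Q̄) = (1145/-12.62)(48.69/2757.5).

-1.602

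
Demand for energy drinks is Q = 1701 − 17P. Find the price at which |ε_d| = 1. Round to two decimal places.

For linear demand Q = a − bP, ε = −bP/(a − bP). |ε| = 1 when bP = a − bP, i.e. P = a/(2b).
P = 1701/(2·17) = 1701/34 = 50.0294.

50.03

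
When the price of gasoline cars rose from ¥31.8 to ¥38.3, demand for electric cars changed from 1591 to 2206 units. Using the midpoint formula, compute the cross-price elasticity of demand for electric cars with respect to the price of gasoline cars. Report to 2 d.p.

ΔQ_x = 2206 − 1591 = 615; ΔP_y = 38.3 − 31.8 = 6.5.
Midpoints: P̄_y = 35.05, Q̄_x = 1898.5.
ε_xy = (ΔQ_x/ΔP_y)(P̄_y/Q̄_x) = (615/6.5)(35.05/1898.5).

1.75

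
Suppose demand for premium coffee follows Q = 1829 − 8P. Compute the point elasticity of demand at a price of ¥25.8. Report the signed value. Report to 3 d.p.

At P = 25.8, Q = 1622.600.
dQ/dP = −8.
ε = (dQ/dP)(P/Q) = (-8)(25.8/1622.600).

-0.127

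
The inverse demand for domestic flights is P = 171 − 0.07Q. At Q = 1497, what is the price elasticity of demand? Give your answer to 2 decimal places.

At Q = 1497, P = 171 − 0.07(1497) = 66.21.
dP/dQ = −0.07, so dQ/dP = 1/(−0.07) = -14.286.
ε = (dQ/dP)(P/Q) = (-14.286)(66.21/1497).

-0.63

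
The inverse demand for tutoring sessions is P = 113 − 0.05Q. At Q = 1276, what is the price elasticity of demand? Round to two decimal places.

At Q = 1276, P = 113 − 0.05(1276) = 49.20.
dP/dQ = −0.05, so dQ/dP = 1/(−0.05) = -20.000.
ε = (dQ/dP)(P/Q) = (-20.000)(49.20/1276).

-0.77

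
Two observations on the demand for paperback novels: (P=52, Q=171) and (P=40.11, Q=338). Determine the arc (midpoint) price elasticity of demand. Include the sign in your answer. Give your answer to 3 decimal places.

-2.542

ΔQ = 338 − 171 = 167; ΔP = 40.11 − 52 = -11.89.
Midpoints: P̄ = 46.05, Q̄ = 254.5.
ε = (ΔQ/ΔP)(P̄/Q̄) = (167/-11.89)(46.05/254.5).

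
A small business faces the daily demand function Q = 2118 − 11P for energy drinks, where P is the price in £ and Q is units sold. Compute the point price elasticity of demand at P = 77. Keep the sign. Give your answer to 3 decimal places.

-0.666

At P = 77, Q = 1271.
dQ/dP = −11.
ε = (dQ/dP)(P/Q) = (-11)(77/1271).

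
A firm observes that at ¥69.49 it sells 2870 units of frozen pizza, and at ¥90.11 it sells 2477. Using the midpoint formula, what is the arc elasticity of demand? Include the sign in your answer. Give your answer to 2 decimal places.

-0.57

ΔQ = 2477 − 2870 = -393; ΔP = 90.11 − 69.49 = 20.62.
Midpoints: P̄ = 79.80, Q̄ = 2673.5.
ε = (ΔQ/ΔP)(P̄/Q̄) = (-393/20.62)(79.80/2673.5).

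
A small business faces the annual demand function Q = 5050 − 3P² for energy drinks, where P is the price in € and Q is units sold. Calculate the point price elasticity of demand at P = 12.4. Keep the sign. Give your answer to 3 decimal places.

-0.201

At P = 12.4, Q = 4588.720.
dQ/dP = −6P = -74.400.
ε = (dQ/dP)(P/Q) = (-74.400)(12.4/4588.720).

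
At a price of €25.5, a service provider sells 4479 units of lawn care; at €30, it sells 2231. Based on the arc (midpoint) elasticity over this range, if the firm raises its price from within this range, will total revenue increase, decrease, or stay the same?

decrease

Arc ε = (-2248/4.5)(27.75/3355.0) ≈ -4.132.
|ε| = 4.13 > 1, so demand is elastic. A price rise therefore reduces total revenue.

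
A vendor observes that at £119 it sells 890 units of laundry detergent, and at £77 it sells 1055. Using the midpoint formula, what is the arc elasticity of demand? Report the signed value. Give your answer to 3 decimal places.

-0.396

ΔQ = 1055 − 890 = 165; ΔP = 77 − 119 = -42.
Midpoints: P̄ = 98.00, Q̄ = 972.5.
ε = (ΔQ/ΔP)(P̄/Q̄) = (165/-42)(98.00/972.5).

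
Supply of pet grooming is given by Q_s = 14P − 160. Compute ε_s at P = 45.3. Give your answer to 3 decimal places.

At P = 45.3, Q_s = 474.20.
dQ_s/dP = 14.
ε_s = (dQ_s/dP)(P/Q_s) = (14)(45.3/474.20).

1.337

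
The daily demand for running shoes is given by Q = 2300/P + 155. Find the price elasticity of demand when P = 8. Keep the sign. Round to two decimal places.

-0.65

At P = 8, Q = 442.500.
dQ/dP = −2300/P² = -35.938.
ε = (dQ/dP)(P/Q) = (-35.938)(8/442.500).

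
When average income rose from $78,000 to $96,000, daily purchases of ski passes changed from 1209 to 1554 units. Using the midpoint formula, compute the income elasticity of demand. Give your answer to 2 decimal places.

ΔQ = 345, ΔI = 18000. Midpoints: Ī = 87,000, Q̄ = 1381.5.
ε_I = (ΔQ/ΔI)(Ī/Q̄) = (345/18000)(87000/1381.5).
ε_I > 0, so the good is normal.

1.21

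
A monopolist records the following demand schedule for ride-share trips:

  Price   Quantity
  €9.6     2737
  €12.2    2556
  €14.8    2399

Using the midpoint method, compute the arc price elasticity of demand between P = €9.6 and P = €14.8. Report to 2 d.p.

At P = 9.6, Q = 2737; at P = 14.8, Q = 2399.
ΔQ = -338, ΔP = 5.2. Midpoints: P̄ = 12.20, Q̄ = 2568.0.
ε = (ΔQ/ΔP)(P̄/Q̄) = (-338/5.2)(12.20/2568.0).

-0.31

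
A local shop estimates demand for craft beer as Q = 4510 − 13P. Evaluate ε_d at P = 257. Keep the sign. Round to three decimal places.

At P = 257, Q = 1169.
dQ/dP = −13.
ε = (dQ/dP)(P/Q) = (-13)(257/1169).

-2.858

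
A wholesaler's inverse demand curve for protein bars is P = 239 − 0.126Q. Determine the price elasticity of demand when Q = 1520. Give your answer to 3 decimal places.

At Q = 1520, P = 239 − 0.126(1520) = 47.48.
dP/dQ = −0.126, so dQ/dP = 1/(−0.126) = -7.937.
ε = (dQ/dP)(P/Q) = (-7.937)(47.48/1520).

-0.248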